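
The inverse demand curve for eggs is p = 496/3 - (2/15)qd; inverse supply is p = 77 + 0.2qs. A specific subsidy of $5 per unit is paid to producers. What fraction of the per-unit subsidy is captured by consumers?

Pre-subsidy: 496/3 - (2/15)q = 77 + 0.2q gives q* = 265 and p* = 130.
With the subsidy, sellers receive ps = pb + 5 for each unit, where pb is the price buyers pay.
On the curves, pb = 496/3 - (2/15)q and ps = 77 + 0.2q; the wedge ps − pb = 5 gives 77 + 0.2q − (496/3 - (2/15)q) = 5, so q' = 280.
Then pb = 496/3 − (2/15)·280 = 128 and ps = 77 + 0.2·280 = 133.
Buyers' price falls by p* − pb = 130 − 128 = 2; sellers' price rises by ps − p* = 133 − 130 = 3.
So consumers capture 2/5 = 0.4 of each unit of subsidy.

Consumer share = 0.4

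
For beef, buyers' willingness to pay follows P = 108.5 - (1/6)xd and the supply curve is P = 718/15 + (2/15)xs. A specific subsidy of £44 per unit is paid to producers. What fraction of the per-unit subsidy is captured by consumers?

Consumer share = 5/9

Pre-subsidy: 108.5 - (1/6)x = 718/15 + (2/15)x gives x* = 1819/9 and P* = 2020/27.
With the subsidy, sellers receive Ps = Pb + 44 for each unit, where Pb is the price buyers pay.
On the curves, Pb = 108.5 - (1/6)x and Ps = 718/15 + (2/15)x; the wedge Ps − Pb = 44 gives 718/15 + (2/15)x − (108.5 - (1/6)x) = 44, so x' = 3139/9.
Then Pb = 108.5 − (1/6)·(3139/9) = 1360/27 and Ps = 718/15 + (2/15)·(3139/9) = 2548/27.
Buyers' price falls by P* − Pb = 2020/27 − 1360/27 = 220/9; sellers' price rises by Ps − P* = 2548/27 − 2020/27 = 176/9.
So consumers capture (220/9)/44 = 5/9 of each unit of subsidy.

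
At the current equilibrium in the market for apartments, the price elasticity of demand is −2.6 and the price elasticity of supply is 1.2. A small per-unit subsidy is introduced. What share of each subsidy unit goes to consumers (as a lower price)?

Consumer share = 6/19

For a small subsidy around the equilibrium, the benefit split depends on the relative slopes, which at a point are proportional to the elasticities.
Buyer share = εs/(εs + |εd|) = 1.2/(1.2 + 2.6) = 6/19; seller share = |εd|/(εs + |εd|) = 13/19.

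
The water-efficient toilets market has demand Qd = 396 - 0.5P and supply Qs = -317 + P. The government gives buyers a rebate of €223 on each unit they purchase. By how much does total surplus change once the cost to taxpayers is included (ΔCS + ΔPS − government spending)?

Net change in total surplus = -49729/6

Pre-subsidy: 396 - 0.5P = -317 + P gives P* = 1426/3, Q* = 475/3.
With the rebate, buyers effectively pay Pb = Ps − 223, where Ps is the price sellers receive.
Demand in terms of Ps becomes Qd = 396 − 0.5(Ps − 223) = 507.5 - 0.5Ps. Setting this equal to supply: 507.5 - 0.5Ps = -317 + Ps, so Ps = 1649/3.
Buyers pay Pb = 1649/3 − 223 = 980/3; Q' = -317 + 1·(1649/3) = 698/3.
ΔCS = ½(475/3 + 698/3)(1426/3 − 980/3) = 87193/3; ΔPS = ½(475/3 + 698/3)(1649/3 − 1426/3) = 87193/6.
Government spending = 223 × 698/3 = 155654/3.
Net change = 87193/3 + 87193/6 − 155654/3 = -49729/6. The loss equals the DWL triangle ½·223·223/3.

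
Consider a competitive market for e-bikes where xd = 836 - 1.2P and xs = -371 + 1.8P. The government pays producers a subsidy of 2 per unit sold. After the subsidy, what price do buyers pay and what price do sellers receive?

Pre-subsidy: 836 - 1.2P = -371 + 1.8P gives P* = 1207/3, x* = 353.2.
With the subsidy, sellers receive Ps = Pb + 2 for each unit, where Pb is the price buyers pay.
Supply in terms of Pb becomes xs = -371 + 1.8(Pb + 2) = -367.4 + 1.8Pb. Setting this equal to demand: 836 - 1.2Pb = -367.4 + 1.8Pb, so Pb = 6017/15.
Sellers receive Ps = 6017/15 + 2 = 6047/15; x' = 836 − 1.2·(6017/15) = 354.64.

Buyers pay 6017/15; sellers receive 6047/15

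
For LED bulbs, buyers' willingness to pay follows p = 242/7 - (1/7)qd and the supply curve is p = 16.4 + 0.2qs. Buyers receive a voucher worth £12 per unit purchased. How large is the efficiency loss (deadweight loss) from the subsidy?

Pre-subsidy: 242/7 - (1/7)q = 16.4 + 0.2q gives q* = 53 and p* = 27.
With the rebate, buyers effectively pay pb = ps − 12, where ps is the price sellers receive.
On the curves, pb = 242/7 - (1/7)q and ps = 16.4 + 0.2q; the wedge ps − pb = 12 gives 16.4 + 0.2q − (242/7 - (1/7)q) = 12, so q' = 88.
Then pb = 242/7 − (1/7)·88 = 22 and ps = 16.4 + 0.2·88 = 34.
The subsidy expands output by 88 − 53 = 35 past the efficient level; on those units the gap between marginal cost and willingness to pay runs from 0 up to 12.
DWL = ½ × 12 × 35 = 210.

Deadweight loss = £210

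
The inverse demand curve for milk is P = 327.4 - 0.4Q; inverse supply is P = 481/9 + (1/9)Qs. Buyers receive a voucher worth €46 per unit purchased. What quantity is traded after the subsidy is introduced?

Q' = 626

Pre-subsidy: 327.4 - 0.4Q = 481/9 + (1/9)Q gives Q* = 536 and P* = 113.
With the rebate, buyers effectively pay Pb = Ps − 46, where Ps is the price sellers receive.
On the curves, Pb = 327.4 - 0.4Q and Ps = 481/9 + (1/9)Q; the wedge Ps − Pb = 46 gives 481/9 + (1/9)Q − (327.4 - 0.4Q) = 46, so Q' = 626.
Then Pb = 327.4 − 0.4·626 = 77 and Ps = 481/9 + (1/9)·626 = 123.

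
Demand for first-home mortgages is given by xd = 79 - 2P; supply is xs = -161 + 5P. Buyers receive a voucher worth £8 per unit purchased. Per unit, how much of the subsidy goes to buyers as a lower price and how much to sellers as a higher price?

Buyers gain 40/7 per unit; sellers gain 16/7 per unit

Pre-subsidy: 79 - 2P = -161 + 5P gives P* = 240/7, x* = 73/7.
With the rebate, buyers effectively pay Pb = Ps − 8, where Ps is the price sellers receive.
Demand in terms of Ps becomes xd = 79 − 2(Ps − 8) = 95 - 2Ps. Setting this equal to supply: 95 - 2Ps = -161 + 5Ps, so Ps = 256/7.
Buyers pay Pb = 256/7 − 8 = 200/7; x' = -161 + 5·(256/7) = 153/7.
Buyers' price falls by P* − Pb = 240/7 − 200/7 = 40/7; sellers' price rises by Ps − P* = 256/7 − 240/7 = 16/7.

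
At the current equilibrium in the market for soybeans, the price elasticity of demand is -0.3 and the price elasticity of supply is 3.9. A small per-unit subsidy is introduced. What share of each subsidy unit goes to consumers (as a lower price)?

Consumer share = 13/14

For a small subsidy around the equilibrium, the benefit split depends on the relative slopes, which at a point are proportional to the elasticities.
Buyer share = εs/(εs + |εd|) = 3.9/(3.9 + 0.3) = 13/14; seller share = |εd|/(εs + |εd|) = 1/14.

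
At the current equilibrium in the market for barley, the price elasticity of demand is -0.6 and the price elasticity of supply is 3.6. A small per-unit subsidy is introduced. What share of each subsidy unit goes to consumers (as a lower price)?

For a small subsidy around the equilibrium, the benefit split depends on the relative slopes, which at a point are proportional to the elasticities.
Buyer share = εs/(εs + |εd|) = 3.6/(3.6 + 0.6) = 6/7; seller share = |εd|/(εs + |εd|) = 1/7.

Consumer share = 6/7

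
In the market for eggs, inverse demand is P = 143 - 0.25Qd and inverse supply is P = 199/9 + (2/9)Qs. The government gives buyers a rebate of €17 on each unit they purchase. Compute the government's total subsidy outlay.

Pre-subsidy: 143 - 0.25Q = 199/9 + (2/9)Q gives Q* = 256 and P* = 79.
With the rebate, buyers effectively pay Pb = Ps − 17, where Ps is the price sellers receive.
On the curves, Pb = 143 - 0.25Q and Ps = 199/9 + (2/9)Q; the wedge Ps − Pb = 17 gives 199/9 + (2/9)Q − (143 - 0.25Q) = 17, so Q' = 292.
Then Pb = 143 − 0.25·292 = 70 and Ps = 199/9 + (2/9)·292 = 87.
Government outlay = subsidy × quantity = 17 × 292 = 4964.

Government cost = €4964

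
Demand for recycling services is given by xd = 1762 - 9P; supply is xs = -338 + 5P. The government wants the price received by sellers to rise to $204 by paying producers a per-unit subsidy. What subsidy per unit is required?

At a seller price of 204, quantity supplied is -338 + 5·204 = 682.
Buyers absorb 682 only when they pay Pb with 1762 − 9·Pb = 682, i.e. Pb = 120.
s = Ps − Pb = 204 − 120 = 84.

Required subsidy s = $84 per unit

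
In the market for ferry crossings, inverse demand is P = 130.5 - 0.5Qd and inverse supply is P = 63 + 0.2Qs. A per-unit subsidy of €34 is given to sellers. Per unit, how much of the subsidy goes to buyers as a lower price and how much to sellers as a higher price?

Buyers gain 170/7 per unit; sellers gain 68/7 per unit

Pre-subsidy: 130.5 - 0.5Q = 63 + 0.2Q gives Q* = 675/7 and P* = 576/7.
With the subsidy, sellers receive Ps = Pb + 34 for each unit, where Pb is the price buyers pay.
On the curves, Pb = 130.5 - 0.5Q and Ps = 63 + 0.2Q; the wedge Ps − Pb = 34 gives 63 + 0.2Q − (130.5 - 0.5Q) = 34, so Q' = 145.
Then Pb = 130.5 − 0.5·145 = 58 and Ps = 63 + 0.2·145 = 92.
Buyers' price falls by P* − Pb = 576/7 − 58 = 170/7; sellers' price rises by Ps − P* = 92 − 576/7 = 68/7.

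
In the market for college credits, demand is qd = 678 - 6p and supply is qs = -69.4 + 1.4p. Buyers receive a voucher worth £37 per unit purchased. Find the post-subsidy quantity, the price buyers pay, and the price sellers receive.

q' = 114; buyers pay £94; sellers receive £131

Pre-subsidy: 678 - 6p = -69.4 + 1.4p gives p* = 101, q* = 72.
With the rebate, buyers effectively pay pb = ps − 37, where ps is the price sellers receive.
Demand in terms of ps becomes qd = 678 − 6(ps − 37) = 900 - 6ps. Setting this equal to supply: 900 - 6ps = -69.4 + 1.4ps, so ps = 131.
Buyers pay pb = 131 − 37 = 94; q' = -69.4 + 1.4·131 = 114.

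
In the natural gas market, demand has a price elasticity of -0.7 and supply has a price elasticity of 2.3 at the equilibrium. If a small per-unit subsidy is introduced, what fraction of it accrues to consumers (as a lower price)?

Consumer share = 23/30

For a small subsidy around the equilibrium, the benefit split depends on the relative slopes, which at a point are proportional to the elasticities.
Buyer share = εs/(εs + |εd|) = 2.3/(2.3 + 0.7) = 23/30; seller share = |εd|/(εs + |εd|) = 7/30.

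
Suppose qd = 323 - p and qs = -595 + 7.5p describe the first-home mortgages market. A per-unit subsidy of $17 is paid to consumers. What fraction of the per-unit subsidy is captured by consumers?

Pre-subsidy: 323 - p = -595 + 7.5p gives p* = 108, q* = 215.
With the rebate, buyers effectively pay pb = ps − 17, where ps is the price sellers receive.
Demand in terms of ps becomes qd = 323 − 1(ps − 17) = 340 - ps. Setting this equal to supply: 340 - ps = -595 + 7.5ps, so ps = 110.
Buyers pay pb = 110 − 17 = 93; q' = -595 + 7.5·110 = 230.
Buyers' price falls by p* − pb = 108 − 93 = 15; sellers' price rises by ps − p* = 110 − 108 = 2.
So consumers capture 15/17 = 15/17 of each unit of subsidy.

Consumer share = 15/17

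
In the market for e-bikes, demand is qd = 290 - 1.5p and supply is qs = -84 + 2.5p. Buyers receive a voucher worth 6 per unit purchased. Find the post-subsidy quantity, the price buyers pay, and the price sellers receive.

Pre-subsidy: 290 - 1.5p = -84 + 2.5p gives p* = 93.5, q* = 149.75.
With the rebate, buyers effectively pay pb = ps − 6, where ps is the price sellers receive.
Demand in terms of ps becomes qd = 290 − 1.5(ps − 6) = 299 - 1.5ps. Setting this equal to supply: 299 - 1.5ps = -84 + 2.5ps, so ps = 95.75.
Buyers pay pb = 95.75 − 6 = 89.75; q' = -84 + 2.5·95.75 = 155.375.

q' = 155.375; buyers pay 89.75; sellers receive 95.75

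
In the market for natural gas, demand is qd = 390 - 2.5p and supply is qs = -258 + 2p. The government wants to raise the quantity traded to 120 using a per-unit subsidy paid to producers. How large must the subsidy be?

At q = 120, invert demand for the buyer price: pb = (390 − 120)/2.5 = 108; invert supply for the seller price: ps = (120 − (-258))/2 = 189.
The subsidy must fill the gap: s = ps − pb = 189 − 108 = 81.

Required subsidy s = 81 per unit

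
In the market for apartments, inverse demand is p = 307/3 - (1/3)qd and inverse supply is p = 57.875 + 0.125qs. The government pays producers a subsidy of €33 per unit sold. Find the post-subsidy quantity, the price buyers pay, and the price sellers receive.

Pre-subsidy: 307/3 - (1/3)q = 57.875 + 0.125q gives q* = 97 and p* = 70.
With the subsidy, sellers receive ps = pb + 33 for each unit, where pb is the price buyers pay.
On the curves, pb = 307/3 - (1/3)q and ps = 57.875 + 0.125q; the wedge ps − pb = 33 gives 57.875 + 0.125q − (307/3 - (1/3)q) = 33, so q' = 169.
Then pb = 307/3 − (1/3)·169 = 46 and ps = 57.875 + 0.125·169 = 79.

q' = 169; buyers pay €46; sellers receive €79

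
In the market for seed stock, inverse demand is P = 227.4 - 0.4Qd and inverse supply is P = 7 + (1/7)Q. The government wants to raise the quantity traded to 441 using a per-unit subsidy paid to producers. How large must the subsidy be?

At Q = 441, from the demand curve buyers pay Pb = 227.4 − 0.4·441 = 51; from the supply curve sellers need Ps = 7 + (1/7)·441 = 70.
The subsidy must fill the gap: s = Ps − Pb = 70 − 51 = 19.

Required subsidy s = 19 per unit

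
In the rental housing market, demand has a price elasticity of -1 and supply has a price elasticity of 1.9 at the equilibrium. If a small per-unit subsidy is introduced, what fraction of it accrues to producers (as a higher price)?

For a small subsidy around the equilibrium, the benefit split depends on the relative slopes, which at a point are proportional to the elasticities.
Buyer share = εs/(εs + |εd|) = 1.9/(1.9 + 1) = 19/29; seller share = |εd|/(εs + |εd|) = 10/29.
So producers capture 10/29 of the subsidy.

Producer share = 10/29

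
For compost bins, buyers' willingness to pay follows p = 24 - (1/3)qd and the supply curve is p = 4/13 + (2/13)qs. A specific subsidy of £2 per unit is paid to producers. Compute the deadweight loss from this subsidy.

Pre-subsidy: 24 - (1/3)q = 4/13 + (2/13)q gives q* = 924/19 and p* = 148/19.
With the subsidy, sellers receive ps = pb + 2 for each unit, where pb is the price buyers pay.
On the curves, pb = 24 - (1/3)q and ps = 4/13 + (2/13)q; the wedge ps − pb = 2 gives 4/13 + (2/13)q − (24 - (1/3)q) = 2, so q' = 1002/19.
Then pb = 24 − (1/3)·(1002/19) = 122/19 and ps = 4/13 + (2/13)·(1002/19) = 160/19.
The subsidy expands output by 1002/19 − 924/19 = 78/19 past the efficient level; on those units the gap between marginal cost and willingness to pay runs from 0 up to 2.
DWL = ½ × 2 × 78/19 = 78/19.

Deadweight loss = 78/19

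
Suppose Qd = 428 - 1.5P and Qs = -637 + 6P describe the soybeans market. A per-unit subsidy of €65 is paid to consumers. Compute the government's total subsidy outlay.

Government cost = €19045

Pre-subsidy: 428 - 1.5P = -637 + 6P gives P* = 142, Q* = 215.
With the rebate, buyers effectively pay Pb = Ps − 65, where Ps is the price sellers receive.
Demand in terms of Ps becomes Qd = 428 − 1.5(Ps − 65) = 525.5 - 1.5Ps. Setting this equal to supply: 525.5 - 1.5Ps = -637 + 6Ps, so Ps = 155.
Buyers pay Pb = 155 − 65 = 90; Q' = -637 + 6·155 = 293.
Government outlay = subsidy × quantity = 65 × 293 = 19045.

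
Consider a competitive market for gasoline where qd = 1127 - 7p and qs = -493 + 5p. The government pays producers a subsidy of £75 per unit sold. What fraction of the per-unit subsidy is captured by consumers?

Pre-subsidy: 1127 - 7p = -493 + 5p gives p* = 135, q* = 182.
With the subsidy, sellers receive ps = pb + 75 for each unit, where pb is the price buyers pay.
Supply in terms of pb becomes qs = -493 + 5(pb + 75) = -118 + 5pb. Setting this equal to demand: 1127 - 7pb = -118 + 5pb, so pb = 103.75.
Sellers receive ps = 103.75 + 75 = 178.75; q' = 1127 − 7·103.75 = 400.75.
Buyers' price falls by p* − pb = 135 − 103.75 = 31.25; sellers' price rises by ps − p* = 178.75 − 135 = 43.75.
So consumers capture 31.25/75 = 5/12 of each unit of subsidy.

Consumer share = 5/12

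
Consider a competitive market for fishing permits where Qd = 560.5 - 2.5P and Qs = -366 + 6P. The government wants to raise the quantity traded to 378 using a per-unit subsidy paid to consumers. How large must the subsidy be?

At Q = 378, invert demand for the buyer price: Pb = (560.5 − 378)/2.5 = 73; invert supply for the seller price: Ps = (378 − (-366))/6 = 124.
The subsidy must fill the gap: s = Ps − Pb = 124 − 73 = 51.

Required subsidy s = 51 per unit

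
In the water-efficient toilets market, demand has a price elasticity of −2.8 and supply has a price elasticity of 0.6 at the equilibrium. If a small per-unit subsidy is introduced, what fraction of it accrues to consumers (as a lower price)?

Consumer share = 3/17

For a small subsidy around the equilibrium, the benefit split depends on the relative slopes, which at a point are proportional to the elasticities.
Buyer share = εs/(εs + |εd|) = 0.6/(0.6 + 2.8) = 3/17; seller share = |εd|/(εs + |εd|) = 14/17.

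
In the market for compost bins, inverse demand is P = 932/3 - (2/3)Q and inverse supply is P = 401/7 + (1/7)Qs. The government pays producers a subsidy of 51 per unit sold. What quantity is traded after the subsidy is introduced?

Q' = 376

Pre-subsidy: 932/3 - (2/3)Q = 401/7 + (1/7)Q gives Q* = 313 and P* = 102.
With the subsidy, sellers receive Ps = Pb + 51 for each unit, where Pb is the price buyers pay.
On the curves, Pb = 932/3 - (2/3)Q and Ps = 401/7 + (1/7)Q; the wedge Ps − Pb = 51 gives 401/7 + (1/7)Q − (932/3 - (2/3)Q) = 51, so Q' = 376.
Then Pb = 932/3 − (2/3)·376 = 60 and Ps = 401/7 + (1/7)·376 = 111.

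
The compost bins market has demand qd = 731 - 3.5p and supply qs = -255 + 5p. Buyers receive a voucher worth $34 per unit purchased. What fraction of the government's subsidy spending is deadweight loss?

DWL / government spending = 7/79

Pre-subsidy: 731 - 3.5p = -255 + 5p gives p* = 116, q* = 325.
With the rebate, buyers effectively pay pb = ps − 34, where ps is the price sellers receive.
Demand in terms of ps becomes qd = 731 − 3.5(ps − 34) = 850 - 3.5ps. Setting this equal to supply: 850 - 3.5ps = -255 + 5ps, so ps = 130.
Buyers pay pb = 130 − 34 = 96; q' = -255 + 5·130 = 395.
ΔCS = ½(325 + 395)(116 − 96) = 7200; ΔPS = ½(325 + 395)(130 − 116) = 5040.
Government spending = 34 × 395 = 13430.
DWL = ½ × 34 × (395 − 325) = 1190; fraction = 1190 / 13430 = 7/79.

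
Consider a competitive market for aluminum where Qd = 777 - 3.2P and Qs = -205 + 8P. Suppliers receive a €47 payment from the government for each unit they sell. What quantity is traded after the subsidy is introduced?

Q' = 4227/7

Pre-subsidy: 777 - 3.2P = -205 + 8P gives P* = 2455/28, Q* = 3475/7.
With the subsidy, sellers receive Ps = Pb + 47 for each unit, where Pb is the price buyers pay.
Supply in terms of Pb becomes Qs = -205 + 8(Pb + 47) = 171 + 8Pb. Setting this equal to demand: 777 - 3.2Pb = 171 + 8Pb, so Pb = 1515/28.
Sellers receive Ps = 1515/28 + 47 = 2831/28; Q' = 777 − 3.2·(1515/28) = 4227/7.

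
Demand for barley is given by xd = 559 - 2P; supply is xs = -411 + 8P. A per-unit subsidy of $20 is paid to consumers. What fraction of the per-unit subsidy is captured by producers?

Pre-subsidy: 559 - 2P = -411 + 8P gives P* = 97, x* = 365.
With the rebate, buyers effectively pay Pb = Ps − 20, where Ps is the price sellers receive.
Demand in terms of Ps becomes xd = 559 − 2(Ps − 20) = 599 - 2Ps. Setting this equal to supply: 599 - 2Ps = -411 + 8Ps, so Ps = 101.
Buyers pay Pb = 101 − 20 = 81; x' = -411 + 8·101 = 397.
Buyers' price falls by P* − Pb = 97 − 81 = 16; sellers' price rises by Ps − P* = 101 − 97 = 4.
So producers capture 4/20 = 0.2 of each unit of subsidy.

Producer share = 0.2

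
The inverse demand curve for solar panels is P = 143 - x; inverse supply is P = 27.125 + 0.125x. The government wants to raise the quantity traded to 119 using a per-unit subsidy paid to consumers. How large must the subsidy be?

At x = 119, from the demand curve buyers pay Pb = 143 − 1·119 = 24; from the supply curve sellers need Ps = 27.125 + 0.125·119 = 42.
The subsidy must fill the gap: s = Ps − Pb = 42 − 24 = 18.

Required subsidy s = 18 per unit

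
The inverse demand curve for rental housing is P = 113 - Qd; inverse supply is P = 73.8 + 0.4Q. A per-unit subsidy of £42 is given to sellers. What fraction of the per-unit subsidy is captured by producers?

Pre-subsidy: 113 - Q = 73.8 + 0.4Q gives Q* = 28 and P* = 85.
With the subsidy, sellers receive Ps = Pb + 42 for each unit, where Pb is the price buyers pay.
On the curves, Pb = 113 - Q and Ps = 73.8 + 0.4Q; the wedge Ps − Pb = 42 gives 73.8 + 0.4Q − (113 - Q) = 42, so Q' = 58.
Then Pb = 113 − 1·58 = 55 and Ps = 73.8 + 0.4·58 = 97.
Buyers' price falls by P* − Pb = 85 − 55 = 30; sellers' price rises by Ps − P* = 97 − 85 = 12.
So producers capture 12/42 = 2/7 of each unit of subsidy.

Producer share = 2/7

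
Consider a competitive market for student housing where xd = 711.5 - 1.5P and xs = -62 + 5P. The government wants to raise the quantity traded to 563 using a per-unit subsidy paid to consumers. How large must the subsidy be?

At x = 563, invert demand for the buyer price: Pb = (711.5 − 563)/1.5 = 99; invert supply for the seller price: Ps = (563 − (-62))/5 = 125.
The subsidy must fill the gap: s = Ps − Pb = 125 − 99 = 26.

Required subsidy s = 26 per unit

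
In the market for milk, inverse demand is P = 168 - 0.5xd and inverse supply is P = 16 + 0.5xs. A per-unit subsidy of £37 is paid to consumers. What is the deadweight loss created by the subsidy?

Deadweight loss = £684.5

Pre-subsidy: 168 - 0.5x = 16 + 0.5x gives x* = 152 and P* = 92.
With the rebate, buyers effectively pay Pb = Ps − 37, where Ps is the price sellers receive.
On the curves, Pb = 168 - 0.5x and Ps = 16 + 0.5x; the wedge Ps − Pb = 37 gives 16 + 0.5x − (168 - 0.5x) = 37, so x' = 189.
Then Pb = 168 − 0.5·189 = 73.5 and Ps = 16 + 0.5·189 = 110.5.
The subsidy expands output by 189 − 152 = 37 past the efficient level; on those units the gap between marginal cost and willingness to pay runs from 0 up to 37.
DWL = ½ × 37 × 37 = 684.5.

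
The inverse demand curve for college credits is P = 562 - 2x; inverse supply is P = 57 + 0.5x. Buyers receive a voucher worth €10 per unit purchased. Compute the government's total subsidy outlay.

Pre-subsidy: 562 - 2x = 57 + 0.5x gives x* = 202 and P* = 158.
With the rebate, buyers effectively pay Pb = Ps − 10, where Ps is the price sellers receive.
On the curves, Pb = 562 - 2x and Ps = 57 + 0.5x; the wedge Ps − Pb = 10 gives 57 + 0.5x − (562 - 2x) = 10, so x' = 206.
Then Pb = 562 − 2·206 = 150 and Ps = 57 + 0.5·206 = 160.
Government outlay = subsidy × quantity = 10 × 206 = 2060.

Government cost = €2060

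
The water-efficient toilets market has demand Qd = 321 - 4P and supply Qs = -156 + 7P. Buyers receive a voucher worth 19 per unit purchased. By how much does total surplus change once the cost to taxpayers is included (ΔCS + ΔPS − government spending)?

Pre-subsidy: 321 - 4P = -156 + 7P gives P* = 477/11, Q* = 1623/11.
With the rebate, buyers effectively pay Pb = Ps − 19, where Ps is the price sellers receive.
Demand in terms of Ps becomes Qd = 321 − 4(Ps − 19) = 397 - 4Ps. Setting this equal to supply: 397 - 4Ps = -156 + 7Ps, so Ps = 553/11.
Buyers pay Pb = 553/11 − 19 = 344/11; Q' = -156 + 7·(553/11) = 2155/11.
ΔCS = ½(1623/11 + 2155/11)(477/11 − 344/11) = 251237/121; ΔPS = ½(1623/11 + 2155/11)(553/11 − 477/11) = 143564/121.
Government spending = 19 × 2155/11 = 40945/11.
Net change = 251237/121 + 143564/121 − 40945/11 = -5054/11. The loss equals the DWL triangle ½·19·532/11.

Net change in total surplus = -5054/11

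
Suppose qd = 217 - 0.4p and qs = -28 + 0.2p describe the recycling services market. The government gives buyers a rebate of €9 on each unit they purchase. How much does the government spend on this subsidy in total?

Government cost = €493.8

Pre-subsidy: 217 - 0.4p = -28 + 0.2p gives p* = 1225/3, q* = 161/3.
With the rebate, buyers effectively pay pb = ps − 9, where ps is the price sellers receive.
Demand in terms of ps becomes qd = 217 − 0.4(ps − 9) = 220.6 - 0.4ps. Setting this equal to supply: 220.6 - 0.4ps = -28 + 0.2ps, so ps = 1243/3.
Buyers pay pb = 1243/3 − 9 = 1216/3; q' = -28 + 0.2·(1243/3) = 823/15.
Government outlay = subsidy × quantity = 9 × 823/15 = 493.8.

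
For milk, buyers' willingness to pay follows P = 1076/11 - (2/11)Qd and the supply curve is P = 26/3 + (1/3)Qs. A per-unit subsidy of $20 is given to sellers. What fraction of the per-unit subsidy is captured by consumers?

Consumer share = 6/17

Pre-subsidy: 1076/11 - (2/11)Q = 26/3 + (1/3)Q gives Q* = 2942/17 and P* = 1128/17.
With the subsidy, sellers receive Ps = Pb + 20 for each unit, where Pb is the price buyers pay.
On the curves, Pb = 1076/11 - (2/11)Q and Ps = 26/3 + (1/3)Q; the wedge Ps − Pb = 20 gives 26/3 + (1/3)Q − (1076/11 - (2/11)Q) = 20, so Q' = 3602/17.
Then Pb = 1076/11 − (2/11)·(3602/17) = 1008/17 and Ps = 26/3 + (1/3)·(3602/17) = 1348/17.
Buyers' price falls by P* − Pb = 1128/17 − 1008/17 = 120/17; sellers' price rises by Ps − P* = 1348/17 − 1128/17 = 220/17.
So consumers capture (120/17)/20 = 6/17 of each unit of subsidy.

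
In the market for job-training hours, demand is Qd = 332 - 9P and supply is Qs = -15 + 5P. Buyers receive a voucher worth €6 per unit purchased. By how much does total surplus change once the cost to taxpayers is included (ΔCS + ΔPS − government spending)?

Pre-subsidy: 332 - 9P = -15 + 5P gives P* = 347/14, Q* = 1525/14.
With the rebate, buyers effectively pay Pb = Ps − 6, where Ps is the price sellers receive.
Demand in terms of Ps becomes Qd = 332 − 9(Ps − 6) = 386 - 9Ps. Setting this equal to supply: 386 - 9Ps = -15 + 5Ps, so Ps = 401/14.
Buyers pay Pb = 401/14 − 6 = 317/14; Q' = -15 + 5·(401/14) = 1795/14.
ΔCS = ½(1525/14 + 1795/14)(347/14 − 317/14) = 12450/49; ΔPS = ½(1525/14 + 1795/14)(401/14 − 347/14) = 22410/49.
Government spending = 6 × 1795/14 = 5385/7.
Net change = 12450/49 + 22410/49 − 5385/7 = -405/7. The loss equals the DWL triangle ½·6·135/7.

Net change in total surplus = -405/7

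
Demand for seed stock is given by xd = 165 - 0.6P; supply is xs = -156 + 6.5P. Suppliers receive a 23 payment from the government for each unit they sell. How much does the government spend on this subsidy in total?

Government cost = 245778/71

Pre-subsidy: 165 - 0.6P = -156 + 6.5P gives P* = 3210/71, x* = 9789/71.
With the subsidy, sellers receive Ps = Pb + 23 for each unit, where Pb is the price buyers pay.
Supply in terms of Pb becomes xs = -156 + 6.5(Pb + 23) = -6.5 + 6.5Pb. Setting this equal to demand: 165 - 0.6Pb = -6.5 + 6.5Pb, so Pb = 1715/71.
Sellers receive Ps = 1715/71 + 23 = 3348/71; x' = 165 − 0.6·(1715/71) = 10686/71.
Government outlay = subsidy × quantity = 23 × 10686/71 = 245778/71.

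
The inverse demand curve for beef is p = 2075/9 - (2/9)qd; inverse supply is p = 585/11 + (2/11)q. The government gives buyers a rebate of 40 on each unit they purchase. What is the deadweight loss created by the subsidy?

Pre-subsidy: 2075/9 - (2/9)q = 585/11 + (2/11)q gives q* = 439 and p* = 133.
With the rebate, buyers effectively pay pb = ps − 40, where ps is the price sellers receive.
On the curves, pb = 2075/9 - (2/9)q and ps = 585/11 + (2/11)q; the wedge ps − pb = 40 gives 585/11 + (2/11)q − (2075/9 - (2/9)q) = 40, so q' = 538.
Then pb = 2075/9 − (2/9)·538 = 111 and ps = 585/11 + (2/11)·538 = 151.
The subsidy expands output by 538 − 439 = 99 past the efficient level; on those units the gap between marginal cost and willingness to pay runs from 0 up to 40.
DWL = ½ × 40 × 99 = 1980.

Deadweight loss = 1980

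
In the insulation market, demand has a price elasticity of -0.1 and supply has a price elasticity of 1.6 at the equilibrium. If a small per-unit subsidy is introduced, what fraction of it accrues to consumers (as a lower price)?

For a small subsidy around the equilibrium, the benefit split depends on the relative slopes, which at a point are proportional to the elasticities.
Buyer share = εs/(εs + |εd|) = 1.6/(1.6 + 0.1) = 16/17; seller share = |εd|/(εs + |εd|) = 1/17.

Consumer share = 16/17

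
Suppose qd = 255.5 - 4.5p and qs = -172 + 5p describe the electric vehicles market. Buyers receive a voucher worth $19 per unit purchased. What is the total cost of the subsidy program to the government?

Government cost = $1862

Pre-subsidy: 255.5 - 4.5p = -172 + 5p gives p* = 45, q* = 53.
With the rebate, buyers effectively pay pb = ps − 19, where ps is the price sellers receive.
Demand in terms of ps becomes qd = 255.5 − 4.5(ps − 19) = 341 - 4.5ps. Setting this equal to supply: 341 - 4.5ps = -172 + 5ps, so ps = 54.
Buyers pay pb = 54 − 19 = 35; q' = -172 + 5·54 = 98.
Government outlay = subsidy × quantity = 19 × 98 = 1862.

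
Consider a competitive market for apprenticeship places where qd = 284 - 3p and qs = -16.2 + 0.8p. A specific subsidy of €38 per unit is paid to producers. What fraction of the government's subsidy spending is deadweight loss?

Pre-subsidy: 284 - 3p = -16.2 + 0.8p gives p* = 79, q* = 47.
With the subsidy, sellers receive ps = pb + 38 for each unit, where pb is the price buyers pay.
Supply in terms of pb becomes qs = -16.2 + 0.8(pb + 38) = 14.2 + 0.8pb. Setting this equal to demand: 284 - 3pb = 14.2 + 0.8pb, so pb = 71.
Sellers receive ps = 71 + 38 = 109; q' = 284 − 3·71 = 71.
ΔCS = ½(47 + 71)(79 − 71) = 472; ΔPS = ½(47 + 71)(109 − 79) = 1770.
Government spending = 38 × 71 = 2698.
DWL = ½ × 38 × (71 − 47) = 456; fraction = 456 / 2698 = 12/71.

DWL / government spending = 12/71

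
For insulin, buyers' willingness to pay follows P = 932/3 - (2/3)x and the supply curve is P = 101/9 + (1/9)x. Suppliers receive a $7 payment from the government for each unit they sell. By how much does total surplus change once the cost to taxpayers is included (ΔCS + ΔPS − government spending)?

Net change in total surplus = -$31.5

Pre-subsidy: 932/3 - (2/3)x = 101/9 + (1/9)x gives x* = 385 and P* = 54.
With the subsidy, sellers receive Ps = Pb + 7 for each unit, where Pb is the price buyers pay.
On the curves, Pb = 932/3 - (2/3)x and Ps = 101/9 + (1/9)x; the wedge Ps − Pb = 7 gives 101/9 + (1/9)x − (932/3 - (2/3)x) = 7, so x' = 394.
Then Pb = 932/3 − (2/3)·394 = 48 and Ps = 101/9 + (1/9)·394 = 55.
ΔCS = ½(385 + 394)(54 − 48) = 2337; ΔPS = ½(385 + 394)(55 − 54) = 389.5.
Government spending = 7 × 394 = 2758.
Net change = 2337 + 389.5 − 2758 = -31.5. The loss equals the DWL triangle ½·7·9.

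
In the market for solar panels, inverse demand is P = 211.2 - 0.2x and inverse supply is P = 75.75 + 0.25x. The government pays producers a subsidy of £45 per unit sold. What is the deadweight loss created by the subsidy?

Deadweight loss = £2250

Pre-subsidy: 211.2 - 0.2x = 75.75 + 0.25x gives x* = 301 and P* = 151.
With the subsidy, sellers receive Ps = Pb + 45 for each unit, where Pb is the price buyers pay.
On the curves, Pb = 211.2 - 0.2x and Ps = 75.75 + 0.25x; the wedge Ps − Pb = 45 gives 75.75 + 0.25x − (211.2 - 0.2x) = 45, so x' = 401.
Then Pb = 211.2 − 0.2·401 = 131 and Ps = 75.75 + 0.25·401 = 176.
The subsidy expands output by 401 − 301 = 100 past the efficient level; on those units the gap between marginal cost and willingness to pay runs from 0 up to 45.
DWL = ½ × 45 × 100 = 2250.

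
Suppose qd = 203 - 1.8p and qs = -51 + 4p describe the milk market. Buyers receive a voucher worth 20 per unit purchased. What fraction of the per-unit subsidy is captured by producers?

Producer share = 9/29

Pre-subsidy: 203 - 1.8p = -51 + 4p gives p* = 1270/29, q* = 3601/29.
With the rebate, buyers effectively pay pb = ps − 20, where ps is the price sellers receive.
Demand in terms of ps becomes qd = 203 − 1.8(ps − 20) = 239 - 1.8ps. Setting this equal to supply: 239 - 1.8ps = -51 + 4ps, so ps = 50.
Buyers pay pb = 50 − 20 = 30; q' = -51 + 4·50 = 149.
Buyers' price falls by p* − pb = 1270/29 − 30 = 400/29; sellers' price rises by ps − p* = 50 − 1270/29 = 180/29.
So producers capture (180/29)/20 = 9/29 of each unit of subsidy.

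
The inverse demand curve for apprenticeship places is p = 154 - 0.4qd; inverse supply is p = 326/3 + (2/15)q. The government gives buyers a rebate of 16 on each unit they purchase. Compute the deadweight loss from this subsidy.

Pre-subsidy: 154 - 0.4q = 326/3 + (2/15)q gives q* = 85 and p* = 120.
With the rebate, buyers effectively pay pb = ps − 16, where ps is the price sellers receive.
On the curves, pb = 154 - 0.4q and ps = 326/3 + (2/15)q; the wedge ps − pb = 16 gives 326/3 + (2/15)q − (154 - 0.4q) = 16, so q' = 115.
Then pb = 154 − 0.4·115 = 108 and ps = 326/3 + (2/15)·115 = 124.
The subsidy expands output by 115 − 85 = 30 past the efficient level; on those units the gap between marginal cost and willingness to pay runs from 0 up to 16.
DWL = ½ × 16 × 30 = 240.

Deadweight loss = 240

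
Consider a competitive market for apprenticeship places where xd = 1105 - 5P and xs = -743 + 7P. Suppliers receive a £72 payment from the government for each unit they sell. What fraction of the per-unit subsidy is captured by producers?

Producer share = 5/12

Pre-subsidy: 1105 - 5P = -743 + 7P gives P* = 154, x* = 335.
With the subsidy, sellers receive Ps = Pb + 72 for each unit, where Pb is the price buyers pay.
Supply in terms of Pb becomes xs = -743 + 7(Pb + 72) = -239 + 7Pb. Setting this equal to demand: 1105 - 5Pb = -239 + 7Pb, so Pb = 112.
Sellers receive Ps = 112 + 72 = 184; x' = 1105 − 5·112 = 545.
Buyers' price falls by P* − Pb = 154 − 112 = 42; sellers' price rises by Ps − P* = 184 − 154 = 30.
So producers capture 30/72 = 5/12 of each unit of subsidy.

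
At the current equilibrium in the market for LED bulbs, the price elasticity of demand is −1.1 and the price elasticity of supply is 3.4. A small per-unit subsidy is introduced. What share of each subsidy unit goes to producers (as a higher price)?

Producer share = 11/45

For a small subsidy around the equilibrium, the benefit split depends on the relative slopes, which at a point are proportional to the elasticities.
Buyer share = εs/(εs + |εd|) = 3.4/(3.4 + 1.1) = 34/45; seller share = |εd|/(εs + |εd|) = 11/45.
So producers capture 11/45 of the subsidy.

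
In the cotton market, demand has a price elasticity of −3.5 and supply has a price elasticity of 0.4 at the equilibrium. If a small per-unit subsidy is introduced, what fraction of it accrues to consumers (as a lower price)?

For a small subsidy around the equilibrium, the benefit split depends on the relative slopes, which at a point are proportional to the elasticities.
Buyer share = εs/(εs + |εd|) = 0.4/(0.4 + 3.5) = 4/39; seller share = |εd|/(εs + |εd|) = 35/39.

Consumer share = 4/39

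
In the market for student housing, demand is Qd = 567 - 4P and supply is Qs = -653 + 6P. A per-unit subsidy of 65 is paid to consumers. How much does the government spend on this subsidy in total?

Pre-subsidy: 567 - 4P = -653 + 6P gives P* = 122, Q* = 79.
With the rebate, buyers effectively pay Pb = Ps − 65, where Ps is the price sellers receive.
Demand in terms of Ps becomes Qd = 567 − 4(Ps − 65) = 827 - 4Ps. Setting this equal to supply: 827 - 4Ps = -653 + 6Ps, so Ps = 148.
Buyers pay Pb = 148 − 65 = 83; Q' = -653 + 6·148 = 235.
Government outlay = subsidy × quantity = 65 × 235 = 15275.

Government cost = 15275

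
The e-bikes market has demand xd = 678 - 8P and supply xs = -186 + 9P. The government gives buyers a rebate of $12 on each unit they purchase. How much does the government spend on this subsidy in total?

Pre-subsidy: 678 - 8P = -186 + 9P gives P* = 864/17, x* = 4614/17.
With the rebate, buyers effectively pay Pb = Ps − 12, where Ps is the price sellers receive.
Demand in terms of Ps becomes xd = 678 − 8(Ps − 12) = 774 - 8Ps. Setting this equal to supply: 774 - 8Ps = -186 + 9Ps, so Ps = 960/17.
Buyers pay Pb = 960/17 − 12 = 756/17; x' = -186 + 9·(960/17) = 5478/17.
Government outlay = subsidy × quantity = 12 × 5478/17 = 65736/17.

Government cost = 65736/17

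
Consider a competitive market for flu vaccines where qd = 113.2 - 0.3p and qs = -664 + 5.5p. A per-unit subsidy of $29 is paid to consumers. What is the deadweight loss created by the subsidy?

Pre-subsidy: 113.2 - 0.3p = -664 + 5.5p gives p* = 134, q* = 73.
With the rebate, buyers effectively pay pb = ps − 29, where ps is the price sellers receive.
Demand in terms of ps becomes qd = 113.2 − 0.3(ps − 29) = 121.9 - 0.3ps. Setting this equal to supply: 121.9 - 0.3ps = -664 + 5.5ps, so ps = 135.5.
Buyers pay pb = 135.5 − 29 = 106.5; q' = -664 + 5.5·135.5 = 81.25.
The subsidy expands output by 81.25 − 73 = 8.25 past the efficient level; on those units the gap between marginal cost and willingness to pay runs from 0 up to 29.
DWL = ½ × 29 × 8.25 = 119.625.

Deadweight loss = $119.625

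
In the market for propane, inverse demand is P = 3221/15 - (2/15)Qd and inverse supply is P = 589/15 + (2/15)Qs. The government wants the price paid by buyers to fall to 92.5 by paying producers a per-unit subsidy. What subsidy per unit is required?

At a buyer price of 92.5, quantity demanded is 1610.5 − 7.5·92.5 = 916.75.
Sellers supply 916.75 only when they receive Ps = 589/15 + (2/15)·916.75 = 161.5.
s = Ps − Pb = 161.5 − 92.5 = 69.

Required subsidy s = 69 per unit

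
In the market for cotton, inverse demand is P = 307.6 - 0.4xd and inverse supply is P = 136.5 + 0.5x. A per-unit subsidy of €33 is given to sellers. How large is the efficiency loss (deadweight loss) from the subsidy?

Pre-subsidy: 307.6 - 0.4x = 136.5 + 0.5x gives x* = 1711/9 and P* = 2084/9.
With the subsidy, sellers receive Ps = Pb + 33 for each unit, where Pb is the price buyers pay.
On the curves, Pb = 307.6 - 0.4x and Ps = 136.5 + 0.5x; the wedge Ps − Pb = 33 gives 136.5 + 0.5x − (307.6 - 0.4x) = 33, so x' = 2041/9.
Then Pb = 307.6 − 0.4·(2041/9) = 1952/9 and Ps = 136.5 + 0.5·(2041/9) = 2249/9.
The subsidy expands output by 2041/9 − 1711/9 = 110/3 past the efficient level; on those units the gap between marginal cost and willingness to pay runs from 0 up to 33.
DWL = ½ × 33 × 110/3 = 605.

Deadweight loss = €605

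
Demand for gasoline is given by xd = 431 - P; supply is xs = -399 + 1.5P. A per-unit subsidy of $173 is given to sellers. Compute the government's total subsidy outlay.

Government cost = $35084.4

Pre-subsidy: 431 - P = -399 + 1.5P gives P* = 332, x* = 99.
With the subsidy, sellers receive Ps = Pb + 173 for each unit, where Pb is the price buyers pay.
Supply in terms of Pb becomes xs = -399 + 1.5(Pb + 173) = -139.5 + 1.5Pb. Setting this equal to demand: 431 - Pb = -139.5 + 1.5Pb, so Pb = 228.2.
Sellers receive Ps = 228.2 + 173 = 401.2; x' = 431 − 1·228.2 = 202.8.
Government outlay = subsidy × quantity = 173 × 202.8 = 35084.4.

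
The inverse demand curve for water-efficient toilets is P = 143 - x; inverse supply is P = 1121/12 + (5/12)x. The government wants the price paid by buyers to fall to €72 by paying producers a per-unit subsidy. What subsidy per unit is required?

At a buyer price of 72, quantity demanded is 143 − 1·72 = 71.
Sellers supply 71 only when they receive Ps = 1121/12 + (5/12)·71 = 123.
s = Ps − Pb = 123 − 72 = 51.

Required subsidy s = €51 per unit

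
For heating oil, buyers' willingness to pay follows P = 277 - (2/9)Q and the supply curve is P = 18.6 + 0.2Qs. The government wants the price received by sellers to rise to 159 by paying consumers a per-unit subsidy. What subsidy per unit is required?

Required subsidy s = 38 per unit

At a seller price of 159, quantity supplied is -93 + 5·159 = 702.
Buyers absorb 702 only when they pay Pb = 277 − (2/9)·702 = 121.
s = Ps − Pb = 159 − 121 = 38.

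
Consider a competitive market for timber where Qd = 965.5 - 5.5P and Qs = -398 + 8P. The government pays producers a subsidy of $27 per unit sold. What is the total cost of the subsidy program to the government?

Pre-subsidy: 965.5 - 5.5P = -398 + 8P gives P* = 101, Q* = 410.
With the subsidy, sellers receive Ps = Pb + 27 for each unit, where Pb is the price buyers pay.
Supply in terms of Pb becomes Qs = -398 + 8(Pb + 27) = -182 + 8Pb. Setting this equal to demand: 965.5 - 5.5Pb = -182 + 8Pb, so Pb = 85.
Sellers receive Ps = 85 + 27 = 112; Q' = 965.5 − 5.5·85 = 498.
Government outlay = subsidy × quantity = 27 × 498 = 13446.

Government cost = $13446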